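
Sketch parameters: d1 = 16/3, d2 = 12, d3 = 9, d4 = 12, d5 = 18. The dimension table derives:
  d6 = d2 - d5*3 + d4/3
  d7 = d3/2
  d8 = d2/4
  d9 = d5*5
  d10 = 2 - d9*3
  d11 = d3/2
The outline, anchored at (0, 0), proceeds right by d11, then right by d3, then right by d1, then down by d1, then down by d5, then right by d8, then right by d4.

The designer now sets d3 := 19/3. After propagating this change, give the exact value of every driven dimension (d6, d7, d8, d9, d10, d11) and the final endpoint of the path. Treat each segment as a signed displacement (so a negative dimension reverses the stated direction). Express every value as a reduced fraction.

Apply edit: d3 := 19/3
  d6 = d2 - d5*3 + d4/3 = -38
  d7 = d3/2 = 19/6
  d8 = d2/4 = 3
  d9 = d5*5 = 90
  d10 = 2 - d9*3 = -268
  d11 = d3/2 = 19/6
Walk from origin (0, 0):
  seg 1: right by d11 = 19/6 → (19/6, 0)
  seg 2: right by d3 = 19/3 → (19/2, 0)
  seg 3: right by d1 = 16/3 → (89/6, 0)
  seg 4: down by d1 = 16/3 → (89/6, -16/3)
  seg 5: down by d5 = 18 → (89/6, -70/3)
  seg 6: right by d8 = 3 → (107/6, -70/3)
  seg 7: right by d4 = 12 → (179/6, -70/3)

d6 = -38
d7 = 19/6
d8 = 3
d9 = 90
d10 = -268
d11 = 19/6
endpoint = (179/6, -70/3)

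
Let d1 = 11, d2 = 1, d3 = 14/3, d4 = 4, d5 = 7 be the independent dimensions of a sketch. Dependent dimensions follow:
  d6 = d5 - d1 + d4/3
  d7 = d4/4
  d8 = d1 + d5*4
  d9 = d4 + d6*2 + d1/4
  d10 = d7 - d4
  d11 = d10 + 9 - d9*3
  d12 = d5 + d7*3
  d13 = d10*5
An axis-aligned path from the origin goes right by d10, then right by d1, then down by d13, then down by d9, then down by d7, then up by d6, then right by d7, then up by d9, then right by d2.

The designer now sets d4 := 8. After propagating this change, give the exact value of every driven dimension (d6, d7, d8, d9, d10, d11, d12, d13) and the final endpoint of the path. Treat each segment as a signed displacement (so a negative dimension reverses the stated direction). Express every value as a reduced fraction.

d6 = -4/3
d7 = 2
d8 = 39
d9 = 97/12
d10 = -6
d11 = -85/4
d12 = 13
d13 = -30
endpoint = (8, 80/3)

Apply edit: d4 := 8
  d6 = d5 - d1 + d4/3 = -4/3
  d7 = d4/4 = 2
  d8 = d1 + d5*4 = 39
  d9 = d4 + d6*2 + d1/4 = 97/12
  d10 = d7 - d4 = -6
  d11 = d10 + 9 - d9*3 = -85/4
  d12 = d5 + d7*3 = 13
  d13 = d10*5 = -30
Walk from origin (0, 0):
  seg 1: right by d10 = -6 → (-6, 0)
  seg 2: right by d1 = 11 → (5, 0)
  seg 3: down by d13 = -30 → (5, 30)
  seg 4: down by d9 = 97/12 → (5, 263/12)
  seg 5: down by d7 = 2 → (5, 239/12)
  seg 6: up by d6 = -4/3 → (5, 223/12)
  seg 7: right by d7 = 2 → (7, 223/12)
  seg 8: up by d9 = 97/12 → (7, 80/3)
  seg 9: right by d2 = 1 → (8, 80/3)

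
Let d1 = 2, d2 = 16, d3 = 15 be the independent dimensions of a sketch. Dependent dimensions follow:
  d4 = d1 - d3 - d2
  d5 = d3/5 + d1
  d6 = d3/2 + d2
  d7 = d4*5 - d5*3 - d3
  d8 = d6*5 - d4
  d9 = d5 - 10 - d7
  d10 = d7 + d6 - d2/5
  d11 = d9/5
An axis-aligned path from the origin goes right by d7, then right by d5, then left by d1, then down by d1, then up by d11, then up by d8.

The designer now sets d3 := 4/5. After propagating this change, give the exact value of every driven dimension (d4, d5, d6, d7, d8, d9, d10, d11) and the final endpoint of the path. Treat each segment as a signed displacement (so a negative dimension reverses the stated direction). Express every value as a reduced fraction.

d4 = -74/5
d5 = 54/25
d6 = 82/5
d7 = -2032/25
d8 = 484/5
d9 = 1836/25
d10 = -1702/25
d11 = 1836/125
endpoint = (-2028/25, 13686/125)

Apply edit: d3 := 4/5
  d4 = d1 - d3 - d2 = -74/5
  d5 = d3/5 + d1 = 54/25
  d6 = d3/2 + d2 = 82/5
  d7 = d4*5 - d5*3 - d3 = -2032/25
  d8 = d6*5 - d4 = 484/5
  d9 = d5 - 10 - d7 = 1836/25
  d10 = d7 + d6 - d2/5 = -1702/25
  d11 = d9/5 = 1836/125
Walk from origin (0, 0):
  seg 1: right by d7 = -2032/25 → (-2032/25, 0)
  seg 2: right by d5 = 54/25 → (-1978/25, 0)
  seg 3: left by d1 = 2 → (-2028/25, 0)
  seg 4: down by d1 = 2 → (-2028/25, -2)
  seg 5: up by d11 = 1836/125 → (-2028/25, 1586/125)
  seg 6: up by d8 = 484/5 → (-2028/25, 13686/125)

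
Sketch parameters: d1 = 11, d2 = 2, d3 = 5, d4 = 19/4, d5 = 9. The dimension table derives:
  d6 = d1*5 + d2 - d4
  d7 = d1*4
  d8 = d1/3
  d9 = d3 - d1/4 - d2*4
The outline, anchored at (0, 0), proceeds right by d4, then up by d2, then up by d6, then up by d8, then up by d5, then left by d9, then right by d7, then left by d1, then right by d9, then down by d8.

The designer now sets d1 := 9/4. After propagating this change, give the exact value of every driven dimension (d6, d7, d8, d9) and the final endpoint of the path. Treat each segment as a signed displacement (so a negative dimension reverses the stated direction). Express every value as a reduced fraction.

d6 = 17/2
d7 = 9
d8 = 3/4
d9 = -57/16
endpoint = (23/2, 39/2)

Apply edit: d1 := 9/4
  d6 = d1*5 + d2 - d4 = 17/2
  d7 = d1*4 = 9
  d8 = d1/3 = 3/4
  d9 = d3 - d1/4 - d2*4 = -57/16
Walk from origin (0, 0):
  seg 1: right by d4 = 19/4 → (19/4, 0)
  seg 2: up by d2 = 2 → (19/4, 2)
  seg 3: up by d6 = 17/2 → (19/4, 21/2)
  seg 4: up by d8 = 3/4 → (19/4, 45/4)
  seg 5: up by d5 = 9 → (19/4, 81/4)
  seg 6: left by d9 = -57/16 → (133/16, 81/4)
  seg 7: right by d7 = 9 → (277/16, 81/4)
  seg 8: left by d1 = 9/4 → (241/16, 81/4)
  seg 9: right by d9 = -57/16 → (23/2, 81/4)
  seg 10: down by d8 = 3/4 → (23/2, 39/2)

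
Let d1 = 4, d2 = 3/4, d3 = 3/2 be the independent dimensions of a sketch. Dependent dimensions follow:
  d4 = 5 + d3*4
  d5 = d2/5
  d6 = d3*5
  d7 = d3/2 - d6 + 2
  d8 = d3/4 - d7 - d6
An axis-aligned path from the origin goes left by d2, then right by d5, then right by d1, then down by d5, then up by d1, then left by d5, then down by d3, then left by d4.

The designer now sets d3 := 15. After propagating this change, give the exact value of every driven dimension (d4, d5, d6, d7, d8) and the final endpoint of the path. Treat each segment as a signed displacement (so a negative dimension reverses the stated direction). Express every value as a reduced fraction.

Apply edit: d3 := 15
  d4 = 5 + d3*4 = 65
  d5 = d2/5 = 3/20
  d6 = d3*5 = 75
  d7 = d3/2 - d6 + 2 = -131/2
  d8 = d3/4 - d7 - d6 = -23/4
Walk from origin (0, 0):
  seg 1: left by d2 = 3/4 → (-3/4, 0)
  seg 2: right by d5 = 3/20 → (-3/5, 0)
  seg 3: right by d1 = 4 → (17/5, 0)
  seg 4: down by d5 = 3/20 → (17/5, -3/20)
  seg 5: up by d1 = 4 → (17/5, 77/20)
  seg 6: left by d5 = 3/20 → (13/4, 77/20)
  seg 7: down by d3 = 15 → (13/4, -223/20)
  seg 8: left by d4 = 65 → (-247/4, -223/20)

d4 = 65
d5 = 3/20
d6 = 75
d7 = -131/2
d8 = -23/4
endpoint = (-247/4, -223/20)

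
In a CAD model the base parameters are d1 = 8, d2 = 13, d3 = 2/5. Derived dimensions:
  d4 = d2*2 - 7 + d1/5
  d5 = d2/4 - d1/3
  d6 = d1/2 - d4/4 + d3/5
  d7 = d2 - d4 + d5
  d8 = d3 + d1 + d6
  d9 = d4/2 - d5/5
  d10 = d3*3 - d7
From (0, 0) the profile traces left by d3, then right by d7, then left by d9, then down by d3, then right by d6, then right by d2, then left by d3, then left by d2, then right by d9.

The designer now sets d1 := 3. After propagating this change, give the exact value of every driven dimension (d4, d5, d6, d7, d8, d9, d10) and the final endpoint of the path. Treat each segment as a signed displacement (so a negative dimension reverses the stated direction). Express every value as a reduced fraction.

Apply edit: d1 := 3
  d4 = d2*2 - 7 + d1/5 = 98/5
  d5 = d2/4 - d1/3 = 9/4
  d6 = d1/2 - d4/4 + d3/5 = -83/25
  d7 = d2 - d4 + d5 = -87/20
  d8 = d3 + d1 + d6 = 2/25
  d9 = d4/2 - d5/5 = 187/20
  d10 = d3*3 - d7 = 111/20
Walk from origin (0, 0):
  seg 1: left by d3 = 2/5 → (-2/5, 0)
  seg 2: right by d7 = -87/20 → (-19/4, 0)
  seg 3: left by d9 = 187/20 → (-141/10, 0)
  seg 4: down by d3 = 2/5 → (-141/10, -2/5)
  seg 5: right by d6 = -83/25 → (-871/50, -2/5)
  seg 6: right by d2 = 13 → (-221/50, -2/5)
  seg 7: left by d3 = 2/5 → (-241/50, -2/5)
  seg 8: left by d2 = 13 → (-891/50, -2/5)
  seg 9: right by d9 = 187/20 → (-847/100, -2/5)

d4 = 98/5
d5 = 9/4
d6 = -83/25
d7 = -87/20
d8 = 2/25
d9 = 187/20
d10 = 111/20
endpoint = (-847/100, -2/5)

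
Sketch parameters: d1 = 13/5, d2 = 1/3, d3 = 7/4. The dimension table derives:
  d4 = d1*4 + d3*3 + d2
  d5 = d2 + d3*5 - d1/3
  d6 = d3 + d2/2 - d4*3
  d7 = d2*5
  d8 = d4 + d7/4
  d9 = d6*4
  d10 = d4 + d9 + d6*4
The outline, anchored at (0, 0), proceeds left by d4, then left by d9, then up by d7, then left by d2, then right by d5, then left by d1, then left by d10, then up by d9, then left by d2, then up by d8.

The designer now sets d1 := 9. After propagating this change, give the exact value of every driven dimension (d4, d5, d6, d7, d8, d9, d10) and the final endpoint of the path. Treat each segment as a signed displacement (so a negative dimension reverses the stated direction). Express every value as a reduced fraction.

d4 = 499/12
d5 = 73/12
d6 = -737/6
d7 = 5/3
d8 = 42
d9 = -1474/3
d10 = -11293/12
endpoint = (5549/4, -1343/3)

Apply edit: d1 := 9
  d4 = d1*4 + d3*3 + d2 = 499/12
  d5 = d2 + d3*5 - d1/3 = 73/12
  d6 = d3 + d2/2 - d4*3 = -737/6
  d7 = d2*5 = 5/3
  d8 = d4 + d7/4 = 42
  d9 = d6*4 = -1474/3
  d10 = d4 + d9 + d6*4 = -11293/12
Walk from origin (0, 0):
  seg 1: left by d4 = 499/12 → (-499/12, 0)
  seg 2: left by d9 = -1474/3 → (1799/4, 0)
  seg 3: up by d7 = 5/3 → (1799/4, 5/3)
  seg 4: left by d2 = 1/3 → (5393/12, 5/3)
  seg 5: right by d5 = 73/12 → (911/2, 5/3)
  seg 6: left by d1 = 9 → (893/2, 5/3)
  seg 7: left by d10 = -11293/12 → (16651/12, 5/3)
  seg 8: up by d9 = -1474/3 → (16651/12, -1469/3)
  seg 9: left by d2 = 1/3 → (5549/4, -1469/3)
  seg 10: up by d8 = 42 → (5549/4, -1343/3)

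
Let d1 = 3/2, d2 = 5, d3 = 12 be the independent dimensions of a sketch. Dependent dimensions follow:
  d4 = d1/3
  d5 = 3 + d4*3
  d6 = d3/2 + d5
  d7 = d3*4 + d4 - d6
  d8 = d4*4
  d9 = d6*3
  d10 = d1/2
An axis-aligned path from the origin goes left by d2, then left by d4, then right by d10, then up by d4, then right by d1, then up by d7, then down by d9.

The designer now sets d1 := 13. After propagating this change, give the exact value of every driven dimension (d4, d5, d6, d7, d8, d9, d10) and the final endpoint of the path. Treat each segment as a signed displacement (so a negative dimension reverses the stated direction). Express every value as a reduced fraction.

d4 = 13/3
d5 = 16
d6 = 22
d7 = 91/3
d8 = 52/3
d9 = 66
d10 = 13/2
endpoint = (61/6, -94/3)

Apply edit: d1 := 13
  d4 = d1/3 = 13/3
  d5 = 3 + d4*3 = 16
  d6 = d3/2 + d5 = 22
  d7 = d3*4 + d4 - d6 = 91/3
  d8 = d4*4 = 52/3
  d9 = d6*3 = 66
  d10 = d1/2 = 13/2
Walk from origin (0, 0):
  seg 1: left by d2 = 5 → (-5, 0)
  seg 2: left by d4 = 13/3 → (-28/3, 0)
  seg 3: right by d10 = 13/2 → (-17/6, 0)
  seg 4: up by d4 = 13/3 → (-17/6, 13/3)
  seg 5: right by d1 = 13 → (61/6, 13/3)
  seg 6: up by d7 = 91/3 → (61/6, 104/3)
  seg 7: down by d9 = 66 → (61/6, -94/3)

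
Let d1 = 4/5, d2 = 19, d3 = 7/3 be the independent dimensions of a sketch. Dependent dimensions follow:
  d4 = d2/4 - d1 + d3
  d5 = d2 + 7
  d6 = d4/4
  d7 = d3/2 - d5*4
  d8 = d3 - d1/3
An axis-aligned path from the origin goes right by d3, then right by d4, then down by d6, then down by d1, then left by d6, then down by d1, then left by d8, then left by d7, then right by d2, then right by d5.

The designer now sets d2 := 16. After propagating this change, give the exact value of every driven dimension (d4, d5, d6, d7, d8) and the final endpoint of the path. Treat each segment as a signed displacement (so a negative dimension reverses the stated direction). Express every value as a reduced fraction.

Apply edit: d2 := 16
  d4 = d2/4 - d1 + d3 = 83/15
  d5 = d2 + 7 = 23
  d6 = d4/4 = 83/60
  d7 = d3/2 - d5*4 = -545/6
  d8 = d3 - d1/3 = 31/15
Walk from origin (0, 0):
  seg 1: right by d3 = 7/3 → (7/3, 0)
  seg 2: right by d4 = 83/15 → (118/15, 0)
  seg 3: down by d6 = 83/60 → (118/15, -83/60)
  seg 4: down by d1 = 4/5 → (118/15, -131/60)
  seg 5: left by d6 = 83/60 → (389/60, -131/60)
  seg 6: down by d1 = 4/5 → (389/60, -179/60)
  seg 7: left by d8 = 31/15 → (53/12, -179/60)
  seg 8: left by d7 = -545/6 → (381/4, -179/60)
  seg 9: right by d2 = 16 → (445/4, -179/60)
  seg 10: right by d5 = 23 → (537/4, -179/60)

d4 = 83/15
d5 = 23
d6 = 83/60
d7 = -545/6
d8 = 31/15
endpoint = (537/4, -179/60)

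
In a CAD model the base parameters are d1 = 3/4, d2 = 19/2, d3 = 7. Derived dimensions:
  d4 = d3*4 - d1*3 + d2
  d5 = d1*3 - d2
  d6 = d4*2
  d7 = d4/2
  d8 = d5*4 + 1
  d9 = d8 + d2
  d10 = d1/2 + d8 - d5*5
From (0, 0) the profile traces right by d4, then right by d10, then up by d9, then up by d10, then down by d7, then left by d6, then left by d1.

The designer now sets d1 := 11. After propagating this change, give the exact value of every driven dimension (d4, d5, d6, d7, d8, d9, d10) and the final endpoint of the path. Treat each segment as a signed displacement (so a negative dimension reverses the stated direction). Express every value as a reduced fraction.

Apply edit: d1 := 11
  d4 = d3*4 - d1*3 + d2 = 9/2
  d5 = d1*3 - d2 = 47/2
  d6 = d4*2 = 9
  d7 = d4/2 = 9/4
  d8 = d5*4 + 1 = 95
  d9 = d8 + d2 = 209/2
  d10 = d1/2 + d8 - d5*5 = -17
Walk from origin (0, 0):
  seg 1: right by d4 = 9/2 → (9/2, 0)
  seg 2: right by d10 = -17 → (-25/2, 0)
  seg 3: up by d9 = 209/2 → (-25/2, 209/2)
  seg 4: up by d10 = -17 → (-25/2, 175/2)
  seg 5: down by d7 = 9/4 → (-25/2, 341/4)
  seg 6: left by d6 = 9 → (-43/2, 341/4)
  seg 7: left by d1 = 11 → (-65/2, 341/4)

d4 = 9/2
d5 = 47/2
d6 = 9
d7 = 9/4
d8 = 95
d9 = 209/2
d10 = -17
endpoint = (-65/2, 341/4)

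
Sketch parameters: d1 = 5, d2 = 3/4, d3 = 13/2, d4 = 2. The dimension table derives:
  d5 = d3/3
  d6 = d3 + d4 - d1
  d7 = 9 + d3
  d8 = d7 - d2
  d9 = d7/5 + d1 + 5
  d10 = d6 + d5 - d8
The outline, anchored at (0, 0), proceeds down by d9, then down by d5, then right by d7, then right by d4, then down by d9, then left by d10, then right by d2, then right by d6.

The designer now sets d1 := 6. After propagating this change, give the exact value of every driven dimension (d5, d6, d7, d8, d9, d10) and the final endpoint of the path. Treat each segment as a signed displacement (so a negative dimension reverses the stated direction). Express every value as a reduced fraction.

Apply edit: d1 := 6
  d5 = d3/3 = 13/6
  d6 = d3 + d4 - d1 = 5/2
  d7 = 9 + d3 = 31/2
  d8 = d7 - d2 = 59/4
  d9 = d7/5 + d1 + 5 = 141/10
  d10 = d6 + d5 - d8 = -121/12
Walk from origin (0, 0):
  seg 1: down by d9 = 141/10 → (0, -141/10)
  seg 2: down by d5 = 13/6 → (0, -244/15)
  seg 3: right by d7 = 31/2 → (31/2, -244/15)
  seg 4: right by d4 = 2 → (35/2, -244/15)
  seg 5: down by d9 = 141/10 → (35/2, -911/30)
  seg 6: left by d10 = -121/12 → (331/12, -911/30)
  seg 7: right by d2 = 3/4 → (85/3, -911/30)
  seg 8: right by d6 = 5/2 → (185/6, -911/30)

d5 = 13/6
d6 = 5/2
d7 = 31/2
d8 = 59/4
d9 = 141/10
d10 = -121/12
endpoint = (185/6, -911/30)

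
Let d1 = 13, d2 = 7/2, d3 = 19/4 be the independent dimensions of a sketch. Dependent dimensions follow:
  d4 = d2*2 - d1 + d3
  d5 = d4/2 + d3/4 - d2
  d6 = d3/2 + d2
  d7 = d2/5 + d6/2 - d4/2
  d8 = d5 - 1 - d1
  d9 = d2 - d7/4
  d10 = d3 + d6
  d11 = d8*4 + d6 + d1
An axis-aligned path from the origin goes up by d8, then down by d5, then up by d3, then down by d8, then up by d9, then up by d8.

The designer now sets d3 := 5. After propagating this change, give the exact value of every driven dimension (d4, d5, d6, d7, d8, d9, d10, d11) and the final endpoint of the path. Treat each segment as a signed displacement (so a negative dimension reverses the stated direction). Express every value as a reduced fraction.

d4 = -1
d5 = -11/4
d6 = 6
d7 = 21/5
d8 = -67/4
d9 = 49/20
d10 = 11
d11 = -48
endpoint = (0, -131/20)

Apply edit: d3 := 5
  d4 = d2*2 - d1 + d3 = -1
  d5 = d4/2 + d3/4 - d2 = -11/4
  d6 = d3/2 + d2 = 6
  d7 = d2/5 + d6/2 - d4/2 = 21/5
  d8 = d5 - 1 - d1 = -67/4
  d9 = d2 - d7/4 = 49/20
  d10 = d3 + d6 = 11
  d11 = d8*4 + d6 + d1 = -48
Walk from origin (0, 0):
  seg 1: up by d8 = -67/4 → (0, -67/4)
  seg 2: down by d5 = -11/4 → (0, -14)
  seg 3: up by d3 = 5 → (0, -9)
  seg 4: down by d8 = -67/4 → (0, 31/4)
  seg 5: up by d9 = 49/20 → (0, 51/5)
  seg 6: up by d8 = -67/4 → (0, -131/20)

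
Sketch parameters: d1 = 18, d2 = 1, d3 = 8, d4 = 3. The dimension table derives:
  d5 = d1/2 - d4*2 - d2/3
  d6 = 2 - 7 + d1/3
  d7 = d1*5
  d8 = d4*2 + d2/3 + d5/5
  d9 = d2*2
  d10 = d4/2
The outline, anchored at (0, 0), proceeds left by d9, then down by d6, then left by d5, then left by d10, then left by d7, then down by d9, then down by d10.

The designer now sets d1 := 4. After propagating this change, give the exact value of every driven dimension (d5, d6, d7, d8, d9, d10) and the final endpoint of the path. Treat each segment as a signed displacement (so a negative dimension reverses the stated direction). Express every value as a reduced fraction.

d5 = -13/3
d6 = -11/3
d7 = 20
d8 = 82/15
d9 = 2
d10 = 3/2
endpoint = (-115/6, 1/6)

Apply edit: d1 := 4
  d5 = d1/2 - d4*2 - d2/3 = -13/3
  d6 = 2 - 7 + d1/3 = -11/3
  d7 = d1*5 = 20
  d8 = d4*2 + d2/3 + d5/5 = 82/15
  d9 = d2*2 = 2
  d10 = d4/2 = 3/2
Walk from origin (0, 0):
  seg 1: left by d9 = 2 → (-2, 0)
  seg 2: down by d6 = -11/3 → (-2, 11/3)
  seg 3: left by d5 = -13/3 → (7/3, 11/3)
  seg 4: left by d10 = 3/2 → (5/6, 11/3)
  seg 5: left by d7 = 20 → (-115/6, 11/3)
  seg 6: down by d9 = 2 → (-115/6, 5/3)
  seg 7: down by d10 = 3/2 → (-115/6, 1/6)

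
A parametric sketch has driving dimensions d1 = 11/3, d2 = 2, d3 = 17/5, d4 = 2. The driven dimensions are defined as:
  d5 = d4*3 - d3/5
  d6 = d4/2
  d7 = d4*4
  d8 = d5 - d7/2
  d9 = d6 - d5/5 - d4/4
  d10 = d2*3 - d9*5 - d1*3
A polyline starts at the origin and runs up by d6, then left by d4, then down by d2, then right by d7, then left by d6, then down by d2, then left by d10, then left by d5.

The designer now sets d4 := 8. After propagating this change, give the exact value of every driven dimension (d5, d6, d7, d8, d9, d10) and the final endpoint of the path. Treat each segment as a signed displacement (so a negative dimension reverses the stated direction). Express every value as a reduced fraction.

d5 = 583/25
d6 = 4
d7 = 32
d8 = 183/25
d9 = -333/125
d10 = 208/25
endpoint = (-291/25, 0)

Apply edit: d4 := 8
  d5 = d4*3 - d3/5 = 583/25
  d6 = d4/2 = 4
  d7 = d4*4 = 32
  d8 = d5 - d7/2 = 183/25
  d9 = d6 - d5/5 - d4/4 = -333/125
  d10 = d2*3 - d9*5 - d1*3 = 208/25
Walk from origin (0, 0):
  seg 1: up by d6 = 4 → (0, 4)
  seg 2: left by d4 = 8 → (-8, 4)
  seg 3: down by d2 = 2 → (-8, 2)
  seg 4: right by d7 = 32 → (24, 2)
  seg 5: left by d6 = 4 → (20, 2)
  seg 6: down by d2 = 2 → (20, 0)
  seg 7: left by d10 = 208/25 → (292/25, 0)
  seg 8: left by d5 = 583/25 → (-291/25, 0)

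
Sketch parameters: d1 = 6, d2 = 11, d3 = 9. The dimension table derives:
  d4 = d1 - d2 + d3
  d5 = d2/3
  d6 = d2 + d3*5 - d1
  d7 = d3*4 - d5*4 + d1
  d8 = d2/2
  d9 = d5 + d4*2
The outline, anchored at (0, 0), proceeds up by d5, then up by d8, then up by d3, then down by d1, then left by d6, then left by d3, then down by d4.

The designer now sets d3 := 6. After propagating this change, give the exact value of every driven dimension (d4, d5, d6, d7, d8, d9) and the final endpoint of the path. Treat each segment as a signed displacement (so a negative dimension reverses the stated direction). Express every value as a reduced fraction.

d4 = 1
d5 = 11/3
d6 = 35
d7 = 46/3
d8 = 11/2
d9 = 17/3
endpoint = (-41, 49/6)

Apply edit: d3 := 6
  d4 = d1 - d2 + d3 = 1
  d5 = d2/3 = 11/3
  d6 = d2 + d3*5 - d1 = 35
  d7 = d3*4 - d5*4 + d1 = 46/3
  d8 = d2/2 = 11/2
  d9 = d5 + d4*2 = 17/3
Walk from origin (0, 0):
  seg 1: up by d5 = 11/3 → (0, 11/3)
  seg 2: up by d8 = 11/2 → (0, 55/6)
  seg 3: up by d3 = 6 → (0, 91/6)
  seg 4: down by d1 = 6 → (0, 55/6)
  seg 5: left by d6 = 35 → (-35, 55/6)
  seg 6: left by d3 = 6 → (-41, 55/6)
  seg 7: down by d4 = 1 → (-41, 49/6)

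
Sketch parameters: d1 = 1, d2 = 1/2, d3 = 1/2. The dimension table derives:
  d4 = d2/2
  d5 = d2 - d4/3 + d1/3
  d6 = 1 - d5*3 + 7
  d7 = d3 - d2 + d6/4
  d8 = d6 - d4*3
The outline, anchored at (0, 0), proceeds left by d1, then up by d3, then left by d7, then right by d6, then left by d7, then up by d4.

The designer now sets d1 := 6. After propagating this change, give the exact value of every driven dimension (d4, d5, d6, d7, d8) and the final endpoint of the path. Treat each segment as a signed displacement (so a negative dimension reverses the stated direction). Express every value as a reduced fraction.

Apply edit: d1 := 6
  d4 = d2/2 = 1/4
  d5 = d2 - d4/3 + d1/3 = 29/12
  d6 = 1 - d5*3 + 7 = 3/4
  d7 = d3 - d2 + d6/4 = 3/16
  d8 = d6 - d4*3 = 0
Walk from origin (0, 0):
  seg 1: left by d1 = 6 → (-6, 0)
  seg 2: up by d3 = 1/2 → (-6, 1/2)
  seg 3: left by d7 = 3/16 → (-99/16, 1/2)
  seg 4: right by d6 = 3/4 → (-87/16, 1/2)
  seg 5: left by d7 = 3/16 → (-45/8, 1/2)
  seg 6: up by d4 = 1/4 → (-45/8, 3/4)

d4 = 1/4
d5 = 29/12
d6 = 3/4
d7 = 3/16
d8 = 0
endpoint = (-45/8, 3/4)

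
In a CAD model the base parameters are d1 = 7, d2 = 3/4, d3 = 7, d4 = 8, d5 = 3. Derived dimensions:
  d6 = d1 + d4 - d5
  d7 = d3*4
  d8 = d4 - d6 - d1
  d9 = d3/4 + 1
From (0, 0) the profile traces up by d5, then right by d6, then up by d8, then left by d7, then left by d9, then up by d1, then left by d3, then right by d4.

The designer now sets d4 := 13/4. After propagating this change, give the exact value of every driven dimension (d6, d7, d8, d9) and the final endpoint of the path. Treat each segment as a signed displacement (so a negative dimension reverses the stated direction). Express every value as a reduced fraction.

d6 = 29/4
d7 = 28
d8 = -11
d9 = 11/4
endpoint = (-109/4, -1)

Apply edit: d4 := 13/4
  d6 = d1 + d4 - d5 = 29/4
  d7 = d3*4 = 28
  d8 = d4 - d6 - d1 = -11
  d9 = d3/4 + 1 = 11/4
Walk from origin (0, 0):
  seg 1: up by d5 = 3 → (0, 3)
  seg 2: right by d6 = 29/4 → (29/4, 3)
  seg 3: up by d8 = -11 → (29/4, -8)
  seg 4: left by d7 = 28 → (-83/4, -8)
  seg 5: left by d9 = 11/4 → (-47/2, -8)
  seg 6: up by d1 = 7 → (-47/2, -1)
  seg 7: left by d3 = 7 → (-61/2, -1)
  seg 8: right by d4 = 13/4 → (-109/4, -1)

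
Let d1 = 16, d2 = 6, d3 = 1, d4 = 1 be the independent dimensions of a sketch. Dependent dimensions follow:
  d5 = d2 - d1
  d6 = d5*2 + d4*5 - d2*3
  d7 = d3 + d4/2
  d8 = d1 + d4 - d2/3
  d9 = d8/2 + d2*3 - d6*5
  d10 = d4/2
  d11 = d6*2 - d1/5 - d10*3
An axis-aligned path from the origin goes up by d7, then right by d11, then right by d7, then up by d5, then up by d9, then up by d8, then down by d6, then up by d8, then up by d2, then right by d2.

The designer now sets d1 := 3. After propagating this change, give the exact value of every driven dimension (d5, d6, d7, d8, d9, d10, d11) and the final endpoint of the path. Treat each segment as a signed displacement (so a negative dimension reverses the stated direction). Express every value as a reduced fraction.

d5 = 3
d6 = -7
d7 = 3/2
d8 = 2
d9 = 54
d10 = 1/2
d11 = -161/10
endpoint = (-43/5, 151/2)

Apply edit: d1 := 3
  d5 = d2 - d1 = 3
  d6 = d5*2 + d4*5 - d2*3 = -7
  d7 = d3 + d4/2 = 3/2
  d8 = d1 + d4 - d2/3 = 2
  d9 = d8/2 + d2*3 - d6*5 = 54
  d10 = d4/2 = 1/2
  d11 = d6*2 - d1/5 - d10*3 = -161/10
Walk from origin (0, 0):
  seg 1: up by d7 = 3/2 → (0, 3/2)
  seg 2: right by d11 = -161/10 → (-161/10, 3/2)
  seg 3: right by d7 = 3/2 → (-73/5, 3/2)
  seg 4: up by d5 = 3 → (-73/5, 9/2)
  seg 5: up by d9 = 54 → (-73/5, 117/2)
  seg 6: up by d8 = 2 → (-73/5, 121/2)
  seg 7: down by d6 = -7 → (-73/5, 135/2)
  seg 8: up by d8 = 2 → (-73/5, 139/2)
  seg 9: up by d2 = 6 → (-73/5, 151/2)
  seg 10: right by d2 = 6 → (-43/5, 151/2)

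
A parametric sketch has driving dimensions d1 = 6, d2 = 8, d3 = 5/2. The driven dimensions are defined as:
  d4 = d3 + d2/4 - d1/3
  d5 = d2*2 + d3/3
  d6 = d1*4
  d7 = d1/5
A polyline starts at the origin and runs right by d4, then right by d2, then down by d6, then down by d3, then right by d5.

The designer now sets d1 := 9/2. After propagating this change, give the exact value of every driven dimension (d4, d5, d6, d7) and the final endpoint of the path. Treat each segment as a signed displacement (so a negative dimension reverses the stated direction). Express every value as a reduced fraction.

Apply edit: d1 := 9/2
  d4 = d3 + d2/4 - d1/3 = 3
  d5 = d2*2 + d3/3 = 101/6
  d6 = d1*4 = 18
  d7 = d1/5 = 9/10
Walk from origin (0, 0):
  seg 1: right by d4 = 3 → (3, 0)
  seg 2: right by d2 = 8 → (11, 0)
  seg 3: down by d6 = 18 → (11, -18)
  seg 4: down by d3 = 5/2 → (11, -41/2)
  seg 5: right by d5 = 101/6 → (167/6, -41/2)

d4 = 3
d5 = 101/6
d6 = 18
d7 = 9/10
endpoint = (167/6, -41/2)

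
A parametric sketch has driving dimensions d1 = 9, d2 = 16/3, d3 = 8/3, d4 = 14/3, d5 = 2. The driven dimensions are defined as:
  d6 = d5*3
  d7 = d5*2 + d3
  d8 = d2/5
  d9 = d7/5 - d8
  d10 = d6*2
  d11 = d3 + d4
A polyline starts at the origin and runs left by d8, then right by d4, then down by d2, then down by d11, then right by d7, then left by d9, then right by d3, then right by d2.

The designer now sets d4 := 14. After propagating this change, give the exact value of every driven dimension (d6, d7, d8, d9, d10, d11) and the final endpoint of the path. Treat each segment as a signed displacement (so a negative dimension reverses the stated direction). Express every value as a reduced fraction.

d6 = 6
d7 = 20/3
d8 = 16/15
d9 = 4/15
d10 = 12
d11 = 50/3
endpoint = (82/3, -22)

Apply edit: d4 := 14
  d6 = d5*3 = 6
  d7 = d5*2 + d3 = 20/3
  d8 = d2/5 = 16/15
  d9 = d7/5 - d8 = 4/15
  d10 = d6*2 = 12
  d11 = d3 + d4 = 50/3
Walk from origin (0, 0):
  seg 1: left by d8 = 16/15 → (-16/15, 0)
  seg 2: right by d4 = 14 → (194/15, 0)
  seg 3: down by d2 = 16/3 → (194/15, -16/3)
  seg 4: down by d11 = 50/3 → (194/15, -22)
  seg 5: right by d7 = 20/3 → (98/5, -22)
  seg 6: left by d9 = 4/15 → (58/3, -22)
  seg 7: right by d3 = 8/3 → (22, -22)
  seg 8: right by d2 = 16/3 → (82/3, -22)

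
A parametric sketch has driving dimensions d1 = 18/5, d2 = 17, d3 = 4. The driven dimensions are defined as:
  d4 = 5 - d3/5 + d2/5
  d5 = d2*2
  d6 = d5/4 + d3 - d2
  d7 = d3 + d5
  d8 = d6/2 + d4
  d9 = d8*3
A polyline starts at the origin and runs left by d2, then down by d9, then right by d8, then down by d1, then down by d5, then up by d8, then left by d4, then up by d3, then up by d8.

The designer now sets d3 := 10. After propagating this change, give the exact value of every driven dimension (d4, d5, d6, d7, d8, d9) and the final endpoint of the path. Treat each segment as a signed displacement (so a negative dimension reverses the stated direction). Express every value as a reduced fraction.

d4 = 32/5
d5 = 34
d6 = 3/2
d7 = 44
d8 = 143/20
d9 = 429/20
endpoint = (-65/4, -139/4)

Apply edit: d3 := 10
  d4 = 5 - d3/5 + d2/5 = 32/5
  d5 = d2*2 = 34
  d6 = d5/4 + d3 - d2 = 3/2
  d7 = d3 + d5 = 44
  d8 = d6/2 + d4 = 143/20
  d9 = d8*3 = 429/20
Walk from origin (0, 0):
  seg 1: left by d2 = 17 → (-17, 0)
  seg 2: down by d9 = 429/20 → (-17, -429/20)
  seg 3: right by d8 = 143/20 → (-197/20, -429/20)
  seg 4: down by d1 = 18/5 → (-197/20, -501/20)
  seg 5: down by d5 = 34 → (-197/20, -1181/20)
  seg 6: up by d8 = 143/20 → (-197/20, -519/10)
  seg 7: left by d4 = 32/5 → (-65/4, -519/10)
  seg 8: up by d3 = 10 → (-65/4, -419/10)
  seg 9: up by d8 = 143/20 → (-65/4, -139/4)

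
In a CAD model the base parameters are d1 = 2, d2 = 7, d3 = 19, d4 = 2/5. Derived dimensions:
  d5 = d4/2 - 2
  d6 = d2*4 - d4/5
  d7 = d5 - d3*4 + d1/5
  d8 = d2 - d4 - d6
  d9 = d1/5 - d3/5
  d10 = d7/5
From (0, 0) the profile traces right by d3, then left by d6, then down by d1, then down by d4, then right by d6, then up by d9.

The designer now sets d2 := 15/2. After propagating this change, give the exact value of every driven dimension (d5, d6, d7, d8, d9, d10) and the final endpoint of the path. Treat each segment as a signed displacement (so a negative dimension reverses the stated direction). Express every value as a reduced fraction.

Apply edit: d2 := 15/2
  d5 = d4/2 - 2 = -9/5
  d6 = d2*4 - d4/5 = 748/25
  d7 = d5 - d3*4 + d1/5 = -387/5
  d8 = d2 - d4 - d6 = -1141/50
  d9 = d1/5 - d3/5 = -17/5
  d10 = d7/5 = -387/25
Walk from origin (0, 0):
  seg 1: right by d3 = 19 → (19, 0)
  seg 2: left by d6 = 748/25 → (-273/25, 0)
  seg 3: down by d1 = 2 → (-273/25, -2)
  seg 4: down by d4 = 2/5 → (-273/25, -12/5)
  seg 5: right by d6 = 748/25 → (19, -12/5)
  seg 6: up by d9 = -17/5 → (19, -29/5)

d5 = -9/5
d6 = 748/25
d7 = -387/5
d8 = -1141/50
d9 = -17/5
d10 = -387/25
endpoint = (19, -29/5)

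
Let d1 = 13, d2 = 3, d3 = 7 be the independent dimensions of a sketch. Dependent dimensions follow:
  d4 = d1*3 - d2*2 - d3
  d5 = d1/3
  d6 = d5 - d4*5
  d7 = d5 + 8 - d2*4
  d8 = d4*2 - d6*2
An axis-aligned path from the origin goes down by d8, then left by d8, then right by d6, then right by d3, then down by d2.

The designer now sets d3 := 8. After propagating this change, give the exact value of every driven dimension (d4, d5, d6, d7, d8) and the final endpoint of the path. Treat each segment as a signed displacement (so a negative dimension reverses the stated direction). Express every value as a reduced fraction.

d4 = 25
d5 = 13/3
d6 = -362/3
d7 = 1/3
d8 = 874/3
endpoint = (-404, -883/3)

Apply edit: d3 := 8
  d4 = d1*3 - d2*2 - d3 = 25
  d5 = d1/3 = 13/3
  d6 = d5 - d4*5 = -362/3
  d7 = d5 + 8 - d2*4 = 1/3
  d8 = d4*2 - d6*2 = 874/3
Walk from origin (0, 0):
  seg 1: down by d8 = 874/3 → (0, -874/3)
  seg 2: left by d8 = 874/3 → (-874/3, -874/3)
  seg 3: right by d6 = -362/3 → (-412, -874/3)
  seg 4: right by d3 = 8 → (-404, -874/3)
  seg 5: down by d2 = 3 → (-404, -883/3)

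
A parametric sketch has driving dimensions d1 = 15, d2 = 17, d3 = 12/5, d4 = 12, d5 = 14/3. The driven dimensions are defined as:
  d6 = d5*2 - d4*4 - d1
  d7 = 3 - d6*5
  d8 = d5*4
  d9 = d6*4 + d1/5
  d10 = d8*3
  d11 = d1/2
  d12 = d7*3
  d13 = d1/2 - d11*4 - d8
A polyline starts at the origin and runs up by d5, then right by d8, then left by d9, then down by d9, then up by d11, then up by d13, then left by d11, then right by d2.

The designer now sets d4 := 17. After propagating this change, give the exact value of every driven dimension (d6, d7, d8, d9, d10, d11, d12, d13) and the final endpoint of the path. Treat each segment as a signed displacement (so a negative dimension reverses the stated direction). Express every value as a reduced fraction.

d6 = -221/3
d7 = 1114/3
d8 = 56/3
d9 = -875/3
d10 = 56
d11 = 15/2
d12 = 1114
d13 = -247/6
endpoint = (1919/6, 788/3)

Apply edit: d4 := 17
  d6 = d5*2 - d4*4 - d1 = -221/3
  d7 = 3 - d6*5 = 1114/3
  d8 = d5*4 = 56/3
  d9 = d6*4 + d1/5 = -875/3
  d10 = d8*3 = 56
  d11 = d1/2 = 15/2
  d12 = d7*3 = 1114
  d13 = d1/2 - d11*4 - d8 = -247/6
Walk from origin (0, 0):
  seg 1: up by d5 = 14/3 → (0, 14/3)
  seg 2: right by d8 = 56/3 → (56/3, 14/3)
  seg 3: left by d9 = -875/3 → (931/3, 14/3)
  seg 4: down by d9 = -875/3 → (931/3, 889/3)
  seg 5: up by d11 = 15/2 → (931/3, 1823/6)
  seg 6: up by d13 = -247/6 → (931/3, 788/3)
  seg 7: left by d11 = 15/2 → (1817/6, 788/3)
  seg 8: right by d2 = 17 → (1919/6, 788/3)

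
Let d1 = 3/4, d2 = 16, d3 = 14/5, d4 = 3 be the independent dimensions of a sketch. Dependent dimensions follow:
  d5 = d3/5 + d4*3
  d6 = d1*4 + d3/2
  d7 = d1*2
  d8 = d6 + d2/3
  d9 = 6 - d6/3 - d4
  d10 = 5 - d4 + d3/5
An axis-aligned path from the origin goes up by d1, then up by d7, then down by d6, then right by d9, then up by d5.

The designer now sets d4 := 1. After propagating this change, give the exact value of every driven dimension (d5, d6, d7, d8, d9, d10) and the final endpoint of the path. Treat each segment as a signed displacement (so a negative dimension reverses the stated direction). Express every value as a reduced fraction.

d5 = 89/25
d6 = 22/5
d7 = 3/2
d8 = 146/15
d9 = 53/15
d10 = 114/25
endpoint = (53/15, 141/100)

Apply edit: d4 := 1
  d5 = d3/5 + d4*3 = 89/25
  d6 = d1*4 + d3/2 = 22/5
  d7 = d1*2 = 3/2
  d8 = d6 + d2/3 = 146/15
  d9 = 6 - d6/3 - d4 = 53/15
  d10 = 5 - d4 + d3/5 = 114/25
Walk from origin (0, 0):
  seg 1: up by d1 = 3/4 → (0, 3/4)
  seg 2: up by d7 = 3/2 → (0, 9/4)
  seg 3: down by d6 = 22/5 → (0, -43/20)
  seg 4: right by d9 = 53/15 → (53/15, -43/20)
  seg 5: up by d5 = 89/25 → (53/15, 141/100)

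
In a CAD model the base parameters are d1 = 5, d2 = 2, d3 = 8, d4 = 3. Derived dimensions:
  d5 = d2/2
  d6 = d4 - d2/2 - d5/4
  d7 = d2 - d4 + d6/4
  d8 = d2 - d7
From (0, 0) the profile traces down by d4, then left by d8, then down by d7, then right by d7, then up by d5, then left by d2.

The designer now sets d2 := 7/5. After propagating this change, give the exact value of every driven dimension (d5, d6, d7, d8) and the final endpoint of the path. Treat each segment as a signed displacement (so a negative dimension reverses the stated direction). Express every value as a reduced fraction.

Apply edit: d2 := 7/5
  d5 = d2/2 = 7/10
  d6 = d4 - d2/2 - d5/4 = 17/8
  d7 = d2 - d4 + d6/4 = -171/160
  d8 = d2 - d7 = 79/32
Walk from origin (0, 0):
  seg 1: down by d4 = 3 → (0, -3)
  seg 2: left by d8 = 79/32 → (-79/32, -3)
  seg 3: down by d7 = -171/160 → (-79/32, -309/160)
  seg 4: right by d7 = -171/160 → (-283/80, -309/160)
  seg 5: up by d5 = 7/10 → (-283/80, -197/160)
  seg 6: left by d2 = 7/5 → (-79/16, -197/160)

d5 = 7/10
d6 = 17/8
d7 = -171/160
d8 = 79/32
endpoint = (-79/16, -197/160)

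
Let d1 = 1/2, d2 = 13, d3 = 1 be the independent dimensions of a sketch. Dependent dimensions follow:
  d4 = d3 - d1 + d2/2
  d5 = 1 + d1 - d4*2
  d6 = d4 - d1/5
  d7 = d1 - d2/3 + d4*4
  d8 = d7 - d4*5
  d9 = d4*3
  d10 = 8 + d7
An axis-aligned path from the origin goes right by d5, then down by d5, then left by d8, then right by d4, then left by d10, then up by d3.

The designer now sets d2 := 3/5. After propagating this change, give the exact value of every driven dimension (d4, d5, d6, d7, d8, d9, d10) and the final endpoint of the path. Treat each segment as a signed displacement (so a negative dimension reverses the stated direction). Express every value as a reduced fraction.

Apply edit: d2 := 3/5
  d4 = d3 - d1 + d2/2 = 4/5
  d5 = 1 + d1 - d4*2 = -1/10
  d6 = d4 - d1/5 = 7/10
  d7 = d1 - d2/3 + d4*4 = 7/2
  d8 = d7 - d4*5 = -1/2
  d9 = d4*3 = 12/5
  d10 = 8 + d7 = 23/2
Walk from origin (0, 0):
  seg 1: right by d5 = -1/10 → (-1/10, 0)
  seg 2: down by d5 = -1/10 → (-1/10, 1/10)
  seg 3: left by d8 = -1/2 → (2/5, 1/10)
  seg 4: right by d4 = 4/5 → (6/5, 1/10)
  seg 5: left by d10 = 23/2 → (-103/10, 1/10)
  seg 6: up by d3 = 1 → (-103/10, 11/10)

d4 = 4/5
d5 = -1/10
d6 = 7/10
d7 = 7/2
d8 = -1/2
d9 = 12/5
d10 = 23/2
endpoint = (-103/10, 11/10)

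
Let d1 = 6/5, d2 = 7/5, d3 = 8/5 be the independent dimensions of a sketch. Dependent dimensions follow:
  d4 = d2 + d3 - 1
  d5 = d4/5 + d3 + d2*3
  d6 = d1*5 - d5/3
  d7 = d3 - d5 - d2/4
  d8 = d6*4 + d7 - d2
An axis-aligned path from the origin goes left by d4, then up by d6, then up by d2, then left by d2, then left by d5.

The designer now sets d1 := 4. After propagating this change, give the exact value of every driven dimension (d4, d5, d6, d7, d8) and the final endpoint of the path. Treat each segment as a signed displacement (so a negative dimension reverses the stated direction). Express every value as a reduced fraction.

Apply edit: d1 := 4
  d4 = d2 + d3 - 1 = 2
  d5 = d4/5 + d3 + d2*3 = 31/5
  d6 = d1*5 - d5/3 = 269/15
  d7 = d3 - d5 - d2/4 = -99/20
  d8 = d6*4 + d7 - d2 = 3923/60
Walk from origin (0, 0):
  seg 1: left by d4 = 2 → (-2, 0)
  seg 2: up by d6 = 269/15 → (-2, 269/15)
  seg 3: up by d2 = 7/5 → (-2, 58/3)
  seg 4: left by d2 = 7/5 → (-17/5, 58/3)
  seg 5: left by d5 = 31/5 → (-48/5, 58/3)

d4 = 2
d5 = 31/5
d6 = 269/15
d7 = -99/20
d8 = 3923/60
endpoint = (-48/5, 58/3)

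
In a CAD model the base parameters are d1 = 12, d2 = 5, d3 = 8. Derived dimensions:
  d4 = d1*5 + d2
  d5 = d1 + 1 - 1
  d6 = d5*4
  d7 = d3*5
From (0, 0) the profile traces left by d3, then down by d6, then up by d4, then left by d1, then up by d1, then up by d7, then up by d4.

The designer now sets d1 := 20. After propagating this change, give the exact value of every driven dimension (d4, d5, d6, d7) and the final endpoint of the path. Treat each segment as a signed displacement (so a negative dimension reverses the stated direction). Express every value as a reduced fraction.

d4 = 105
d5 = 20
d6 = 80
d7 = 40
endpoint = (-28, 190)

Apply edit: d1 := 20
  d4 = d1*5 + d2 = 105
  d5 = d1 + 1 - 1 = 20
  d6 = d5*4 = 80
  d7 = d3*5 = 40
Walk from origin (0, 0):
  seg 1: left by d3 = 8 → (-8, 0)
  seg 2: down by d6 = 80 → (-8, -80)
  seg 3: up by d4 = 105 → (-8, 25)
  seg 4: left by d1 = 20 → (-28, 25)
  seg 5: up by d1 = 20 → (-28, 45)
  seg 6: up by d7 = 40 → (-28, 85)
  seg 7: up by d4 = 105 → (-28, 190)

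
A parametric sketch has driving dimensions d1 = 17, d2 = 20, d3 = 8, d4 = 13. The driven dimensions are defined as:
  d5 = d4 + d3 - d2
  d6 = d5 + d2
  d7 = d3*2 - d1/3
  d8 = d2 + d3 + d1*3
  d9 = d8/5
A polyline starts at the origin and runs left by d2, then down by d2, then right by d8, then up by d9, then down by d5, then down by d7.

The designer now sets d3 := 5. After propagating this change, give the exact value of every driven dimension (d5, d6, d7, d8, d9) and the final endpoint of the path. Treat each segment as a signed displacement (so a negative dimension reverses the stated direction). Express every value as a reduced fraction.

Apply edit: d3 := 5
  d5 = d4 + d3 - d2 = -2
  d6 = d5 + d2 = 18
  d7 = d3*2 - d1/3 = 13/3
  d8 = d2 + d3 + d1*3 = 76
  d9 = d8/5 = 76/5
Walk from origin (0, 0):
  seg 1: left by d2 = 20 → (-20, 0)
  seg 2: down by d2 = 20 → (-20, -20)
  seg 3: right by d8 = 76 → (56, -20)
  seg 4: up by d9 = 76/5 → (56, -24/5)
  seg 5: down by d5 = -2 → (56, -14/5)
  seg 6: down by d7 = 13/3 → (56, -107/15)

d5 = -2
d6 = 18
d7 = 13/3
d8 = 76
d9 = 76/5
endpoint = (56, -107/15)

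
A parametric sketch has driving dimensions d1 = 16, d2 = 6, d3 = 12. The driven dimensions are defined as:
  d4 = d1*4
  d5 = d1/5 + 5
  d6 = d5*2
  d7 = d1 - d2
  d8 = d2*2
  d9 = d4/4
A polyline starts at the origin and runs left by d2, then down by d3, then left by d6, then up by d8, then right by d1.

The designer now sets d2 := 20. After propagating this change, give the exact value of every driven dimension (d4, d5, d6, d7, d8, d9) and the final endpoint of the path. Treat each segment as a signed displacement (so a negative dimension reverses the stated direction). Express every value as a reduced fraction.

d4 = 64
d5 = 41/5
d6 = 82/5
d7 = -4
d8 = 40
d9 = 16
endpoint = (-102/5, 28)

Apply edit: d2 := 20
  d4 = d1*4 = 64
  d5 = d1/5 + 5 = 41/5
  d6 = d5*2 = 82/5
  d7 = d1 - d2 = -4
  d8 = d2*2 = 40
  d9 = d4/4 = 16
Walk from origin (0, 0):
  seg 1: left by d2 = 20 → (-20, 0)
  seg 2: down by d3 = 12 → (-20, -12)
  seg 3: left by d6 = 82/5 → (-182/5, -12)
  seg 4: up by d8 = 40 → (-182/5, 28)
  seg 5: right by d1 = 16 → (-102/5, 28)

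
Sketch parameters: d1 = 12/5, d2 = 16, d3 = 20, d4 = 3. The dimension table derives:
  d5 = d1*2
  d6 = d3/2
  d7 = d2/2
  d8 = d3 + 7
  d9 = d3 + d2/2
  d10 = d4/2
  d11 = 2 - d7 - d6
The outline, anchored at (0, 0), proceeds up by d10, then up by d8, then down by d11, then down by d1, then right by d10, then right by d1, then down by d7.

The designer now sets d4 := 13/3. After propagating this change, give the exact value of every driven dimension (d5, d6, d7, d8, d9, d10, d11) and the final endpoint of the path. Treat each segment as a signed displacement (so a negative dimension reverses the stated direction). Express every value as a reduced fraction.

Apply edit: d4 := 13/3
  d5 = d1*2 = 24/5
  d6 = d3/2 = 10
  d7 = d2/2 = 8
  d8 = d3 + 7 = 27
  d9 = d3 + d2/2 = 28
  d10 = d4/2 = 13/6
  d11 = 2 - d7 - d6 = -16
Walk from origin (0, 0):
  seg 1: up by d10 = 13/6 → (0, 13/6)
  seg 2: up by d8 = 27 → (0, 175/6)
  seg 3: down by d11 = -16 → (0, 271/6)
  seg 4: down by d1 = 12/5 → (0, 1283/30)
  seg 5: right by d10 = 13/6 → (13/6, 1283/30)
  seg 6: right by d1 = 12/5 → (137/30, 1283/30)
  seg 7: down by d7 = 8 → (137/30, 1043/30)

d5 = 24/5
d6 = 10
d7 = 8
d8 = 27
d9 = 28
d10 = 13/6
d11 = -16
endpoint = (137/30, 1043/30)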